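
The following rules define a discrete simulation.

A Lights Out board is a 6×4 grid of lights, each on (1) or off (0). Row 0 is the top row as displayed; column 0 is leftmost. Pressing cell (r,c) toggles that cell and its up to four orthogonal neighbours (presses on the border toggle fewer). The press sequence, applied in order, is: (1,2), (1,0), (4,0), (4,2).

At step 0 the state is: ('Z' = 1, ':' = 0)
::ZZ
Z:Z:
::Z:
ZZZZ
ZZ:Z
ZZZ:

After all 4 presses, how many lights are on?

9

step 0: ::ZZ
Z:Z:
::Z:
ZZZZ
ZZ:Z
ZZZ:
step 1: :::Z
ZZ:Z
::::
ZZZZ
ZZ:Z
ZZZ:
step 2: Z::Z
:::Z
Z:::
ZZZZ
ZZ:Z
ZZZ:
step 3: Z::Z
:::Z
Z:::
:ZZZ
:::Z
:ZZ:
step 4: Z::Z
:::Z
Z:::
:Z:Z
:ZZ:
:Z::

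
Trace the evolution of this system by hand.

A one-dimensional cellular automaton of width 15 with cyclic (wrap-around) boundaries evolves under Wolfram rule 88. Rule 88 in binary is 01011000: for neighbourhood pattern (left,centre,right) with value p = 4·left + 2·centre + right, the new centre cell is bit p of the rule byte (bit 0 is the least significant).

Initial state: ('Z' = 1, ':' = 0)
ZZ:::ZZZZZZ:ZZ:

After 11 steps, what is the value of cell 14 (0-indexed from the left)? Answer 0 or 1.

0

t=0: ZZ:::ZZZZZZ:ZZ:
t=1: ZZZ::Z::::Z:ZZ:
t=2: Z:ZZ::Z:::::ZZ:
t=3: ::ZZZ::Z::::ZZ:
t=4: ::Z:ZZ::Z:::ZZZ
t=5: Z:::ZZZ::Z::Z:Z
t=6: ZZ::Z:ZZ::Z:::Z
t=7: :ZZ:::ZZZ::Z::Z
t=8: :ZZZ::Z:ZZ::Z::
t=9: :Z:ZZ:::ZZZ::Z:
t=10: :::ZZZ::Z:ZZ::Z
t=11: Z::Z:ZZ:::ZZZ::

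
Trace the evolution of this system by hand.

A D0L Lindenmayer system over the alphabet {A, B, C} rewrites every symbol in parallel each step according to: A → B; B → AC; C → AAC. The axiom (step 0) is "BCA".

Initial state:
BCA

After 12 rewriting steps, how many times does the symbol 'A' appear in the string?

step 0: BCA
step 1: ACAACB
step 2: BAACBBAACAC
step 3: ACBBAACACACBBAACBAAC
step 4: BAACACACBBAACBAACBAACACACBBAACACBBAAC
step 5: ACBBAACBAACBAACACACBBAACACBBAACACBBAACBAACBAACACACBBAACBAACACACBBAAC
step 6: BAACACACBBAACACBBAACACBBAACBAACBAACACACBBAACBAACACACBBAACB…AACACBBAACACBBAACBAACBAACACACBBAACACBBAACBAACBAACACACBBAAC  (len 125)
step 7: ACBBAACBAACBAACACACBBAACBAACACACBBAACBAACACACBBAACACBBAACA…CBAACACACBBAACBAACACACBBAACACBBAACACBBAACBAACBAACACACBBAAC  (len 230)
step 8: BAACACACBBAACACBBAACACBBAACBAACBAACACACBBAACACBBAACBAACBAA…CBAACACACBBAACBAACACACBBAACACBBAACACBBAACBAACBAACACACBBAAC  (len 423)
step 9: ACBBAACBAACBAACACACBBAACBAACACACBBAACBAACACACBBAACACBBAACA…CBAACACACBBAACBAACACACBBAACACBBAACACBBAACBAACBAACACACBBAAC  (len 778)
step 10: BAACACACBBAACACBBAACACBBAACBAACBAACACACBBAACACBBAACBAACBAA…CBAACACACBBAACBAACACACBBAACACBBAACACBBAACBAACBAACACACBBAAC  (len 1431)
step 11: ACBBAACBAACBAACACACBBAACBAACACACBBAACBAACACACBBAACACBBAACA…CBAACACACBBAACBAACACACBBAACACBBAACACBBAACBAACBAACACACBBAAC  (len 2632)
step 12: BAACACACBBAACACBBAACACBBAACBAACBAACACACBBAACACBBAACBAACBAA…CBAACACACBBAACBAACACACBBAACACBBAACACBBAACBAACBAACACACBBAAC  (len 4841)

2209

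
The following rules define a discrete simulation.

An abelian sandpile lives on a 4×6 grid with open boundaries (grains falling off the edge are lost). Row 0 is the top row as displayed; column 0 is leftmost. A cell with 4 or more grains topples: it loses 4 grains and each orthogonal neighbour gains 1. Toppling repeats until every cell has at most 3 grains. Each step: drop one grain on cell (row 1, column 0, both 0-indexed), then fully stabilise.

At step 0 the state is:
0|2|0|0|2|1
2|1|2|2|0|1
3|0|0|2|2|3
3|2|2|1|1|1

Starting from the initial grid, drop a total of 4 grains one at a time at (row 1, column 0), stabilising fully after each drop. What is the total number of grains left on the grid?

0) 0|2|0|0|2|1
2|1|2|2|0|1
3|0|0|2|2|3
3|2|2|1|1|1
1) 0|2|0|0|2|1
3|1|2|2|0|1
3|0|0|2|2|3
3|2|2|1|1|1
2) 1|2|0|0|2|1
1|2|2|2|0|1
1|1|0|2|2|3
0|3|2|1|1|1
3) 1|2|0|0|2|1
2|2|2|2|0|1
1|1|0|2|2|3
0|3|2|1|1|1
4) 1|2|0|0|2|1
3|2|2|2|0|1
1|1|0|2|2|3
0|3|2|1|1|1

33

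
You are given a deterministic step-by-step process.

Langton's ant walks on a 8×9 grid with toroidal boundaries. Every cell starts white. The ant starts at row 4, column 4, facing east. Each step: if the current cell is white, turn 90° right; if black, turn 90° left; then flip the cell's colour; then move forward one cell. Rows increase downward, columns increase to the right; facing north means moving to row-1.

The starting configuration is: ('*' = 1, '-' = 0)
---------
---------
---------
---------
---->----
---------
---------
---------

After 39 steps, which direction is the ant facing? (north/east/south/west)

[0] ---------
---------
---------
---------
---->----
---------
---------
---------
[1] ---------
---------
---------
---------
----*----
----v----
---------
---------
[2] ---------
---------
---------
---------
----*----
---<*----
---------
---------
[3] ---------
---------
---------
---------
---^*----
---**----
---------
---------
[4] ---------
---------
---------
---------
---*>----
---**----
---------
---------
[5] ---------
---------
---------
----^----
---*-----
---**----
---------
---------
[6] ---------
---------
---------
----*>---
---*-----
---**----
---------
---------
[7] ---------
---------
---------
----**---
---*-v---
---**----
---------
---------
[8] ---------
---------
---------
----**---
---*<*---
---**----
---------
---------
[9] ---------
---------
---------
----^*---
---***---
---**----
---------
---------
[10] ---------
---------
---------
---<-*---
---***---
---**----
---------
---------
[11] ---------
---------
---^-----
---*-*---
---***---
---**----
---------
---------
[12] ---------
---------
---*>----
---*-*---
---***---
---**----
---------
---------
[13] ---------
---------
---**----
---*v*---
---***---
---**----
---------
---------
[14] ---------
---------
---**----
---<**---
---***---
---**----
---------
---------
[15] ---------
---------
---**----
----**---
---v**---
---**----
---------
---------
[16] ---------
---------
---**----
----**---
---->*---
---**----
---------
---------
[17] ---------
---------
---**----
----^*---
-----*---
---**----
---------
---------
[18] ---------
---------
---**----
---<-*---
-----*---
---**----
---------
---------
[19] ---------
---------
---^*----
---*-*---
-----*---
---**----
---------
---------
[20] ---------
---------
--<-*----
---*-*---
-----*---
---**----
---------
---------
[21] ---------
--^------
--*-*----
---*-*---
-----*---
---**----
---------
---------
[22] ---------
--*>-----
--*-*----
---*-*---
-----*---
---**----
---------
---------
[23] ---------
--**-----
--*v*----
---*-*---
-----*---
---**----
---------
---------
[24] ---------
--**-----
--<**----
---*-*---
-----*---
---**----
---------
---------
[25] ---------
--**-----
---**----
--v*-*---
-----*---
---**----
---------
---------
[26] ---------
--**-----
---**----
-<**-*---
-----*---
---**----
---------
---------
[27] ---------
--**-----
-^-**----
-***-*---
-----*---
---**----
---------
---------
[28] ---------
--**-----
-*>**----
-***-*---
-----*---
---**----
---------
---------
[29] ---------
--**-----
-****----
-*v*-*---
-----*---
---**----
---------
---------
[30] ---------
--**-----
-****----
-*->-*---
-----*---
---**----
---------
---------
[31] ---------
--**-----
-**^*----
-*---*---
-----*---
---**----
---------
---------
[32] ---------
--**-----
-*<-*----
-*---*---
-----*---
---**----
---------
---------
[33] ---------
--**-----
-*--*----
-*v--*---
-----*---
---**----
---------
---------
[34] ---------
--**-----
-*--*----
-<*--*---
-----*---
---**----
---------
---------
[35] ---------
--**-----
-*--*----
--*--*---
-v---*---
---**----
---------
---------
[36] ---------
--**-----
-*--*----
--*--*---
<*---*---
---**----
---------
---------
[37] ---------
--**-----
-*--*----
^-*--*---
**---*---
---**----
---------
---------
[38] ---------
--**-----
-*--*----
*>*--*---
**---*---
---**----
---------
---------
[39] ---------
--**-----
-*--*----
***--*---
*v---*---
---**----
---------
---------

south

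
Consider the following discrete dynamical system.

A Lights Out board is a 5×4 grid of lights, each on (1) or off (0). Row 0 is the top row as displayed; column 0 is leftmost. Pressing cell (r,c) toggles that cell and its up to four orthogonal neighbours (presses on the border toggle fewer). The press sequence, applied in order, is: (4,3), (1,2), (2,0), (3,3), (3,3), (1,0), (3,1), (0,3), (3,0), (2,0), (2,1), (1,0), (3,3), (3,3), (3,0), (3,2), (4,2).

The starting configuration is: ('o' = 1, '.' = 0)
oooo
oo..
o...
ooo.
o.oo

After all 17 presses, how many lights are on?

9

step 0: oooo
oo..
o...
ooo.
o.oo
step 1: oooo
oo..
o...
oooo
o...
step 2: oo.o
o.oo
o.o.
oooo
o...
step 3: oo.o
..oo
.oo.
.ooo
o...
step 4: oo.o
..oo
.ooo
.o..
o..o
step 5: oo.o
..oo
.oo.
.ooo
o...
step 6: .o.o
oooo
ooo.
.ooo
o...
step 7: .o.o
oooo
o.o.
o..o
oo..
step 8: .oo.
ooo.
o.o.
o..o
oo..
step 9: .oo.
ooo.
..o.
.o.o
.o..
step 10: .oo.
.oo.
ooo.
oo.o
.o..
step 11: .oo.
..o.
....
o..o
.o..
step 12: ooo.
ooo.
o...
o..o
.o..
step 13: ooo.
ooo.
o..o
o.o.
.o.o
step 14: ooo.
ooo.
o...
o..o
.o..
step 15: ooo.
ooo.
....
.o.o
oo..
step 16: ooo.
ooo.
..o.
..o.
ooo.
step 17: ooo.
ooo.
..o.
....
o..o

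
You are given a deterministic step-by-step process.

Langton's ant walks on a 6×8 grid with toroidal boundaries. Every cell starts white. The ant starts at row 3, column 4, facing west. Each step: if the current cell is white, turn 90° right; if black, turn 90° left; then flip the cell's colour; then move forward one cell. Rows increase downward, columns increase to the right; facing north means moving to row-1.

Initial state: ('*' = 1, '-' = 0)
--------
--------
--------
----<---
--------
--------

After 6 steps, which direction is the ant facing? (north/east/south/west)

[0] --------
--------
--------
----<---
--------
--------
[1] --------
--------
----^---
----*---
--------
--------
[2] --------
--------
----*>--
----*---
--------
--------
[3] --------
--------
----**--
----*v--
--------
--------
[4] --------
--------
----**--
----<*--
--------
--------
[5] --------
--------
----**--
-----*--
----v---
--------
[6] --------
--------
----**--
-----*--
---<*---
--------

west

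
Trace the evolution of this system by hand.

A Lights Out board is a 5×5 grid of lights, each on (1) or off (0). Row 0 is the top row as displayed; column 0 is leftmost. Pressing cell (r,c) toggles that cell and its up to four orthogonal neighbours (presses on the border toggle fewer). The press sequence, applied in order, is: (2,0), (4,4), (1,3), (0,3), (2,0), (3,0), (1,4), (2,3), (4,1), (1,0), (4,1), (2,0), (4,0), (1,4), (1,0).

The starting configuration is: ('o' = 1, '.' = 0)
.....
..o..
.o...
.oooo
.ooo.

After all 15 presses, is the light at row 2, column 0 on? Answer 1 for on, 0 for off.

0) .....
..o..
.o...
.oooo
.ooo.
1) .....
o.o..
o....
ooooo
.ooo.
2) .....
o.o..
o....
oooo.
.oo.o
3) ...o.
o..oo
o..o.
oooo.
.oo.o
4) ..o.o
o...o
o..o.
oooo.
.oo.o
5) ..o.o
....o
.o.o.
.ooo.
.oo.o
6) ..o.o
....o
oo.o.
o.oo.
ooo.o
7) ..o..
...o.
oo.oo
o.oo.
ooo.o
8) ..o..
.....
ooo..
o.o..
ooo.o
9) ..o..
.....
ooo..
ooo..
....o
10) o.o..
oo...
.oo..
ooo..
....o
11) o.o..
oo...
.oo..
o.o..
ooo.o
12) o.o..
.o...
o.o..
..o..
ooo.o
13) o.o..
.o...
o.o..
o.o..
..o.o
14) o.o.o
.o.oo
o.o.o
o.o..
..o.o
15) ..o.o
o..oo
..o.o
o.o..
..o.o

0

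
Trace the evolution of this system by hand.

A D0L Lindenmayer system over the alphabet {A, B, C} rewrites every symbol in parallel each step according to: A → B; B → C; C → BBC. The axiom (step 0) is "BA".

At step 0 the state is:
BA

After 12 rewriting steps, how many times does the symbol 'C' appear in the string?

2048

0) BA
1) CB
2) BBCC
3) CCBBCBBC
4) BBCBBCCCBBCCCBBC
5) CCBBCCCBBCBBCBBCCCBBCBBCBBCCCBBC
6) BBCBBCCCBBCBBCBBCCCBBCCCBBCCCBBCBBCBBCCCBBCCCBBCCCBBCBBCBBCCCBBC
7) CCBBCCCBBCBBCBBCCCBBCCCBBCCCBBCBBCBBCCCBBCBBCBBCCCBBCBBCBB…CBBCBBCBBCCCBBCBBCBBCCCBBCBBCBBCCCBBCCCBBCCCBBCBBCBBCCCBBC  (len 128)
8) BBCBBCCCBBCBBCBBCCCBBCCCBBCCCBBCBBCBBCCCBBCBBCBBCCCBBCBBCB…CBBCBBCBBCCCBBCBBCBBCCCBBCBBCBBCCCBBCCCBBCCCBBCBBCBBCCCBBC  (len 256)
9) CCBBCCCBBCBBCBBCCCBBCCCBBCCCBBCBBCBBCCCBBCBBCBBCCCBBCBBCBB…CBBCBBCBBCCCBBCBBCBBCCCBBCBBCBBCCCBBCCCBBCCCBBCBBCBBCCCBBC  (len 512)
10) BBCBBCCCBBCBBCBBCCCBBCCCBBCCCBBCBBCBBCCCBBCBBCBBCCCBBCBBCB…CBBCBBCBBCCCBBCBBCBBCCCBBCBBCBBCCCBBCCCBBCCCBBCBBCBBCCCBBC  (len 1024)
11) CCBBCCCBBCBBCBBCCCBBCCCBBCCCBBCBBCBBCCCBBCBBCBBCCCBBCBBCBB…CBBCBBCBBCCCBBCBBCBBCCCBBCBBCBBCCCBBCCCBBCCCBBCBBCBBCCCBBC  (len 2048)
12) BBCBBCCCBBCBBCBBCCCBBCCCBBCCCBBCBBCBBCCCBBCBBCBBCCCBBCBBCB…CBBCBBCBBCCCBBCBBCBBCCCBBCBBCBBCCCBBCCCBBCCCBBCBBCBBCCCBBC  (len 4096)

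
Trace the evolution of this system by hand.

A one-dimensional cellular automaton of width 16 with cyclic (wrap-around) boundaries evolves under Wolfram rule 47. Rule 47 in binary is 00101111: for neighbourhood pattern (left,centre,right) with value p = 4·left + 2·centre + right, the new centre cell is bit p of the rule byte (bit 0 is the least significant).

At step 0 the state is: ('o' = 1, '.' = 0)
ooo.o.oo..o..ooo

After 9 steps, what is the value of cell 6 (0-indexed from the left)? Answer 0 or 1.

0

step 0: ooo.o.oo..o..ooo
step 1: ...oooo..oo.oo..
step 2: oooo....oo.oo..o
step 3: .....oooo.oo..oo
step 4: .ooooo...oo..oo.
step 5: oo.....ooo..oo..
step 6: o..ooooo...oo..o
step 7: ..oo.....ooo..oo
step 8: .oo..ooooo...oo.
step 9: oo..oo.....ooo..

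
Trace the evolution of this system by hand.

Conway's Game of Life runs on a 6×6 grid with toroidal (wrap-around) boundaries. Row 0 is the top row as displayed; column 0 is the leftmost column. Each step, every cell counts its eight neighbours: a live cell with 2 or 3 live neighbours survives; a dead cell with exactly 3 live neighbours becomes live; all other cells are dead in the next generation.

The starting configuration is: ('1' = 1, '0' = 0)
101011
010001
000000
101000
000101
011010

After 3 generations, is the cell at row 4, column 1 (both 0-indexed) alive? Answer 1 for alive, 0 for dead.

0) 101011
010001
000000
101000
000101
011010
1) 001010
010011
110000
000000
100111
011000
2) 101011
011111
110001
010010
111111
111000
3) 000000
000000
000000
000000
000010
000000

0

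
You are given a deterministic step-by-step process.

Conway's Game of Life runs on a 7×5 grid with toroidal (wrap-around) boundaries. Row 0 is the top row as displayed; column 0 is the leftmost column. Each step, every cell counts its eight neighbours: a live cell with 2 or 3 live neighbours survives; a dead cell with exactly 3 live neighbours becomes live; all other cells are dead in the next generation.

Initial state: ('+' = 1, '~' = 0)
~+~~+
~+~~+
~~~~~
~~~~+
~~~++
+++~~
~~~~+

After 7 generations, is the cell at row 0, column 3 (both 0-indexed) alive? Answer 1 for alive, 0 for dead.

0

k=0  ~+~~+
~+~~+
~~~~~
~~~~+
~~~++
+++~~
~~~~+
k=1  ~~~++
~~~~~
+~~~~
~~~++
~++++
+++~~
~~+++
k=2  ~~+~+
~~~~+
~~~~+
~+~~~
~~~~~
~~~~~
~~~~~
k=3  ~~~+~
+~~~+
+~~~~
~~~~~
~~~~~
~~~~~
~~~~~
k=4  ~~~~+
+~~~+
+~~~+
~~~~~
~~~~~
~~~~~
~~~~~
k=5  +~~~+
~~~+~
+~~~+
~~~~~
~~~~~
~~~~~
~~~~~
k=6  ~~~~+
~~~+~
~~~~+
~~~~~
~~~~~
~~~~~
~~~~~
k=7  ~~~~~
~~~++
~~~~~
~~~~~
~~~~~
~~~~~
~~~~~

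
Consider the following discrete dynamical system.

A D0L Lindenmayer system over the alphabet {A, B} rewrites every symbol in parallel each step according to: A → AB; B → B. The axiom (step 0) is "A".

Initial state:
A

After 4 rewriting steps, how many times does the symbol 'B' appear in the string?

4

[0] A
[1] AB
[2] ABB
[3] ABBB
[4] ABBBB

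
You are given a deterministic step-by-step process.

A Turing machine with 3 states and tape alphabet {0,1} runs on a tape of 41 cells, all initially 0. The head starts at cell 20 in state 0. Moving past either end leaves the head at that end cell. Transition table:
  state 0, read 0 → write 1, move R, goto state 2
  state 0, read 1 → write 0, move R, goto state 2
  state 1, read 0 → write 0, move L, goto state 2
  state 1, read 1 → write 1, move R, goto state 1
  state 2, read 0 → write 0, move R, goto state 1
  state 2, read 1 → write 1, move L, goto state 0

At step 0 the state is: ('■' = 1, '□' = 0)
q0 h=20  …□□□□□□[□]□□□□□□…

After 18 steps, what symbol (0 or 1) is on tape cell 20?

1

step 0: q0 h=20  …□□□□□□[□]□□□□□□…
step 1: q2 h=21  …□□□□□■[□]□□□□□□…
step 2: q1 h=22  …□□□□■□[□]□□□□□□…
step 3: q2 h=21  …□□□□□■[□]□□□□□□…
step 4: q1 h=22  …□□□□■□[□]□□□□□□…
step 5: q2 h=21  …□□□□□■[□]□□□□□□…
step 6: q1 h=22  …□□□□■□[□]□□□□□□…
step 7: q2 h=21  …□□□□□■[□]□□□□□□…
step 8: q1 h=22  …□□□□■□[□]□□□□□□…
step 9: q2 h=21  …□□□□□■[□]□□□□□□…
step 10: q1 h=22  …□□□□■□[□]□□□□□□…
step 11: q2 h=21  …□□□□□■[□]□□□□□□…
step 12: q1 h=22  …□□□□■□[□]□□□□□□…
step 13: q2 h=21  …□□□□□■[□]□□□□□□…
step 14: q1 h=22  …□□□□■□[□]□□□□□□…
step 15: q2 h=21  …□□□□□■[□]□□□□□□…
step 16: q1 h=22  …□□□□■□[□]□□□□□□…
step 17: q2 h=21  …□□□□□■[□]□□□□□□…
step 18: q1 h=22  …□□□□■□[□]□□□□□□…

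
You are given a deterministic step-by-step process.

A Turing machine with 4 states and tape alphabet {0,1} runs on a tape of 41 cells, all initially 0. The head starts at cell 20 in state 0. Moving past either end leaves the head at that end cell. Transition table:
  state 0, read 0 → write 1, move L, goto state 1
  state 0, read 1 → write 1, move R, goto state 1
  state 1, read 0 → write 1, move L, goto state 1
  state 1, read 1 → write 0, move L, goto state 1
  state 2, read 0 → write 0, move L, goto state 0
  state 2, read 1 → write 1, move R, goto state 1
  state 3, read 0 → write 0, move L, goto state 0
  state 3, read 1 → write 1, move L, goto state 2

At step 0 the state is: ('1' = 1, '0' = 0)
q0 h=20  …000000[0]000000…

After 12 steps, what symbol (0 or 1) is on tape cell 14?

step 0: q0 h=20  …000000[0]000000…
step 1: q1 h=19  …000000[0]100000…
step 2: q1 h=18  …000000[0]110000…
step 3: q1 h=17  …000000[0]111000…
step 4: q1 h=16  …000000[0]111100…
step 5: q1 h=15  …000000[0]111110…
step 6: q1 h=14  …000000[0]111111…
step 7: q1 h=13  …000000[0]111111…
step 8: q1 h=12  …000000[0]111111…
step 9: q1 h=11  …000000[0]111111…
step 10: q1 h=10  …000000[0]111111…
step 11: q1 h= 9  …000000[0]111111…
step 12: q1 h= 8  …000000[0]111111…

1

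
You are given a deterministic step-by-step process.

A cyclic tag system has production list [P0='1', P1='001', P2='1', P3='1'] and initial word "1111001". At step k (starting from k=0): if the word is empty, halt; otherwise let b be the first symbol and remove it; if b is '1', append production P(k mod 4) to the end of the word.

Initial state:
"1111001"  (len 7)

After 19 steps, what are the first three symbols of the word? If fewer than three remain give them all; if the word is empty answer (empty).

011

t=0: "1111001"  (len 7)
t=1: "1110011"  (len 7)
t=2: "110011001"  (len 9)
t=3: "100110011"  (len 9)
t=4: "001100111"  (len 9)
t=5: "01100111"  (len 8)
t=6: "1100111"  (len 7)
t=7: "1001111"  (len 7)
t=8: "0011111"  (len 7)
t=9: "011111"  (len 6)
t=10: "11111"  (len 5)
t=11: "11111"  (len 5)
t=12: "11111"  (len 5)
t=13: "11111"  (len 5)
t=14: "1111001"  (len 7)
t=15: "1110011"  (len 7)
t=16: "1100111"  (len 7)
t=17: "1001111"  (len 7)
t=18: "001111001"  (len 9)
t=19: "01111001"  (len 8)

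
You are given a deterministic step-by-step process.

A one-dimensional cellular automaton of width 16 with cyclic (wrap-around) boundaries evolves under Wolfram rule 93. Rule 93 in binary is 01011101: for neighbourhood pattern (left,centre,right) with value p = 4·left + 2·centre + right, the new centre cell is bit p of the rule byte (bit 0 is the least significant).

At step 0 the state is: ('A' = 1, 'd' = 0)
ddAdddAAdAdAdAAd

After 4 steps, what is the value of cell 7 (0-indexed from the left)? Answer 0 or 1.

step 0: ddAdddAAdAdAdAAd
step 1: AdAAAdAAdAdAdAAA
step 2: AdAdAdAAdAdAdAdd
step 3: AdAdAdAAdAdAdAAd
step 4: AdAdAdAAdAdAdAAd

1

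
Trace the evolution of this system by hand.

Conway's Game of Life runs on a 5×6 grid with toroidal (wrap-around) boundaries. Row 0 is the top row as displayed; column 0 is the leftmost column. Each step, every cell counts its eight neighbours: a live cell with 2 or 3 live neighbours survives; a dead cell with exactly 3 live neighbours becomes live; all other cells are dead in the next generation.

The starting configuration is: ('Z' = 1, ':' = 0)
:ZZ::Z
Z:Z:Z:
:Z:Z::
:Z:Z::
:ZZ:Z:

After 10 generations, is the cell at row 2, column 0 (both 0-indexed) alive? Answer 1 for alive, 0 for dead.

0) :ZZ::Z
Z:Z:Z:
:Z:Z::
:Z:Z::
:ZZ:Z:
1) ::::ZZ
Z:::ZZ
ZZ:ZZ:
ZZ:ZZ:
::::Z:
2) Z::Z::
:Z::::
::::::
ZZ::::
Z:::::
3) ZZ::::
::::::
ZZ::::
ZZ::::
Z::::Z
4) ZZ:::Z
::::::
ZZ::::
::::::
:::::Z
5) Z::::Z
:::::Z
::::::
Z:::::
:::::Z
6) Z:::ZZ
Z::::Z
::::::
::::::
:::::Z
7) ::::Z:
Z:::Z:
::::::
::::::
Z:::ZZ
8) Z::ZZ:
:::::Z
::::::
:::::Z
::::ZZ
9) Z::Z::
::::ZZ
::::::
::::ZZ
Z::Z::
10) Z::Z::
::::ZZ
::::::
::::ZZ
Z::Z::

0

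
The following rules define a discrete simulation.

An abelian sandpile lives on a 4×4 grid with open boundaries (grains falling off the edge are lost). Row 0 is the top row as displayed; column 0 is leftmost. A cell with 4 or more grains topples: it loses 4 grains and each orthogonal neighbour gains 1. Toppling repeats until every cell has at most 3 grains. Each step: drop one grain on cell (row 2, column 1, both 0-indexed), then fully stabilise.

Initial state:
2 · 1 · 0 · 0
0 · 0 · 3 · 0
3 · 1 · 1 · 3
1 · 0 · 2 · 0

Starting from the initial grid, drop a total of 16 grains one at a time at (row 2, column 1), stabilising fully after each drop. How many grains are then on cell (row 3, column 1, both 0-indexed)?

3

[0] 2 · 1 · 0 · 0
0 · 0 · 3 · 0
3 · 1 · 1 · 3
1 · 0 · 2 · 0
[1] 2 · 1 · 0 · 0
0 · 0 · 3 · 0
3 · 2 · 1 · 3
1 · 0 · 2 · 0
[2] 2 · 1 · 0 · 0
0 · 0 · 3 · 0
3 · 3 · 1 · 3
1 · 0 · 2 · 0
[3] 2 · 1 · 0 · 0
1 · 1 · 3 · 0
0 · 1 · 2 · 3
2 · 1 · 2 · 0
[4] 2 · 1 · 0 · 0
1 · 1 · 3 · 0
0 · 2 · 2 · 3
2 · 1 · 2 · 0
[5] 2 · 1 · 0 · 0
1 · 1 · 3 · 0
0 · 3 · 2 · 3
2 · 1 · 2 · 0
[6] 2 · 1 · 0 · 0
1 · 2 · 3 · 0
1 · 0 · 3 · 3
2 · 2 · 2 · 0
[7] 2 · 1 · 0 · 0
1 · 2 · 3 · 0
1 · 1 · 3 · 3
2 · 2 · 2 · 0
[8] 2 · 1 · 0 · 0
1 · 2 · 3 · 0
1 · 2 · 3 · 3
2 · 2 · 2 · 0
[9] 2 · 1 · 0 · 0
1 · 2 · 3 · 0
1 · 3 · 3 · 3
2 · 2 · 2 · 0
[10] 2 · 2 · 1 · 0
2 · 0 · 1 · 2
2 · 2 · 2 · 0
2 · 3 · 3 · 1
[11] 2 · 2 · 1 · 0
2 · 0 · 1 · 2
2 · 3 · 2 · 0
2 · 3 · 3 · 1
[12] 2 · 2 · 1 · 0
2 · 1 · 2 · 2
3 · 2 · 0 · 1
3 · 1 · 1 · 2
[13] 2 · 2 · 1 · 0
2 · 1 · 2 · 2
3 · 3 · 0 · 1
3 · 1 · 1 · 2
[14] 2 · 2 · 1 · 0
3 · 2 · 2 · 2
1 · 1 · 1 · 1
0 · 3 · 1 · 2
[15] 2 · 2 · 1 · 0
3 · 2 · 2 · 2
1 · 2 · 1 · 1
0 · 3 · 1 · 2
[16] 2 · 2 · 1 · 0
3 · 2 · 2 · 2
1 · 3 · 1 · 1
0 · 3 · 1 · 2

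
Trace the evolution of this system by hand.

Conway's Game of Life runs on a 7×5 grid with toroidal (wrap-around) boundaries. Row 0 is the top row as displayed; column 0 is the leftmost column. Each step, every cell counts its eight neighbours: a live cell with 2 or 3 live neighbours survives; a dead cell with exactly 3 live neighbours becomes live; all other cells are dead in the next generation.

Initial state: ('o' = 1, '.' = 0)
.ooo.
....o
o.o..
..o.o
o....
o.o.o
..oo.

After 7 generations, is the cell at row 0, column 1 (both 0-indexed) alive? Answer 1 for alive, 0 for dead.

0) .ooo.
....o
o.o..
..o.o
o....
o.o.o
..oo.
1) .o..o
o...o
oo..o
o..oo
o....
o.o.o
o....
2) .o..o
...o.
.o...
...o.
.....
o...o
...o.
3) ..ooo
o.o..
..o..
.....
....o
....o
...o.
4) .oo.o
..o.o
.o...
.....
.....
...oo
..o..
5) ooo..
..o..
.....
.....
.....
...o.
ooo.o
6) ....o
..o..
.....
.....
.....
ooooo
....o
7) ...o.
.....
.....
.....
ooooo
ooooo
.oo..

0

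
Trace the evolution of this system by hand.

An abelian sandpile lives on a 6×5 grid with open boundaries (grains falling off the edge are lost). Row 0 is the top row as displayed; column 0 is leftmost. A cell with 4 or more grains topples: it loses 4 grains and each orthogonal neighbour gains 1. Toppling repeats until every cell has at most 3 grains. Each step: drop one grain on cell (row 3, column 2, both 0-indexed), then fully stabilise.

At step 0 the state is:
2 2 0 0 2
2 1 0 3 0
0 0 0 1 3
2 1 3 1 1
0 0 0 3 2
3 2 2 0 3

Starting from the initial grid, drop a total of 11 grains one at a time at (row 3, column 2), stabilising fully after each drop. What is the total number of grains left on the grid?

50

gen 0: 2 2 0 0 2
2 1 0 3 0
0 0 0 1 3
2 1 3 1 1
0 0 0 3 2
3 2 2 0 3
gen 1: 2 2 0 0 2
2 1 0 3 0
0 0 1 1 3
2 2 0 2 1
0 0 1 3 2
3 2 2 0 3
gen 2: 2 2 0 0 2
2 1 0 3 0
0 0 1 1 3
2 2 1 2 1
0 0 1 3 2
3 2 2 0 3
gen 3: 2 2 0 0 2
2 1 0 3 0
0 0 1 1 3
2 2 2 2 1
0 0 1 3 2
3 2 2 0 3
gen 4: 2 2 0 0 2
2 1 0 3 0
0 0 1 1 3
2 2 3 2 1
0 0 1 3 2
3 2 2 0 3
gen 5: 2 2 0 0 2
2 1 0 3 0
0 0 2 1 3
2 3 0 3 1
0 0 2 3 2
3 2 2 0 3
gen 6: 2 2 0 0 2
2 1 0 3 0
0 0 2 1 3
2 3 1 3 1
0 0 2 3 2
3 2 2 0 3
gen 7: 2 2 0 0 2
2 1 0 3 0
0 0 2 1 3
2 3 2 3 1
0 0 2 3 2
3 2 2 0 3
gen 8: 2 2 0 0 2
2 1 0 3 0
0 0 2 1 3
2 3 3 3 1
0 0 2 3 2
3 2 2 0 3
gen 9: 2 2 0 0 2
2 1 0 3 0
0 1 3 2 3
3 0 3 1 2
0 2 0 1 3
3 2 3 1 3
gen 10: 2 2 0 0 2
2 1 1 3 0
0 2 0 3 3
3 1 1 2 2
0 2 1 1 3
3 2 3 1 3
gen 11: 2 2 0 0 2
2 1 1 3 0
0 2 0 3 3
3 1 2 2 2
0 2 1 1 3
3 2 3 1 3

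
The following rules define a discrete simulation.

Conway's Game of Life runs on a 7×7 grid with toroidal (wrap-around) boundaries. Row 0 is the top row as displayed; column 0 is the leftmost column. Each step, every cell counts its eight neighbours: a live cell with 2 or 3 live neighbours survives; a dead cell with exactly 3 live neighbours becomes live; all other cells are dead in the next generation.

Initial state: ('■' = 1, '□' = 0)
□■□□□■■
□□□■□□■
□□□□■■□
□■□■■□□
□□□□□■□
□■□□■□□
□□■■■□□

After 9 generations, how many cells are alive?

step 0: □■□□□■■
□□□■□□■
□□□□■■□
□■□■■□□
□□□□□■□
□■□□■□□
□□■■■□□
step 1: ■□□□□■■
■□□□□□■
□□■□□■□
□□□■□□□
□□■■□■□
□□■□■■□
■■■■■□□
step 2: □□■■■■□
■■□□□□□
□□□□□□■
□□□■□□□
□□■□□■□
□□□□□■■
■□■□□□□
step 3: ■□■■■□■
■■■■■■■
■□□□□□□
□□□□□□□
□□□□■■■
□■□□□■■
□■■□□□□
step 4: □□□□□□□
□□□□□□□
■□■■■■□
□□□□□■■
■□□□■□■
□■■□■□■
□□□□■□□
step 5: □□□□□□□
□□□■■□□
□□□■■■□
□■□□□□□
□■□■■□□
□■□□■□■
□□□■□■□
step 6: □□□■□□□
□□□■□■□
□□■■□■□
□□□□□■□
□■□■■■□
■□□□□□□
□□□□■■□
step 7: □□□■□■□
□□□■□□□
□□■■□■■
□□□□□■■
□□□□■■■
□□□■□□■
□□□□■□□
step 8: □□□■□□□
□□□■□■■
□□■■□■■
■□□■□□□
■□□□■□□
□□□■□□■
□□□■■■□
step 9: □□■■□□■
□□□■□■■
■□■■□■□
■■■■□■□
■□□■■□■
□□□■□□■
□□■■□■□

24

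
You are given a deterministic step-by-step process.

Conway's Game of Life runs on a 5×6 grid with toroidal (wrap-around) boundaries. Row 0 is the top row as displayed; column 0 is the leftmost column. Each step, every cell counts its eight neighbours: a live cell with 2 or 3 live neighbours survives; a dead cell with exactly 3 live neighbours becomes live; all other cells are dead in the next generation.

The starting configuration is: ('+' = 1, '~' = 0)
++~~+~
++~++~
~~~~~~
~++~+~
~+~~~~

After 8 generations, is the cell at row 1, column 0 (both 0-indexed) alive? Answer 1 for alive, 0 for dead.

0

gen 0: ++~~+~
++~++~
~~~~~~
~++~+~
~+~~~~
gen 1: ~~~++~
+++++~
+~~~++
~++~~~
~~~+~+
gen 2: ++~~~~
+++~~~
~~~~+~
~+++~~
~~~+~~
gen 3: +~~~~~
+~+~~+
+~~~~~
~~+++~
+~~+~~
gen 4: +~~~~~
+~~~~+
+~+~+~
~+++++
~+++++
gen 5: ~~++~~
+~~~~~
~~+~~~
~~~~~~
~~~~~~
gen 6: ~~~~~~
~+++~~
~~~~~~
~~~~~~
~~~~~~
gen 7: ~~+~~~
~~+~~~
~~+~~~
~~~~~~
~~~~~~
gen 8: ~~~~~~
~+++~~
~~~~~~
~~~~~~
~~~~~~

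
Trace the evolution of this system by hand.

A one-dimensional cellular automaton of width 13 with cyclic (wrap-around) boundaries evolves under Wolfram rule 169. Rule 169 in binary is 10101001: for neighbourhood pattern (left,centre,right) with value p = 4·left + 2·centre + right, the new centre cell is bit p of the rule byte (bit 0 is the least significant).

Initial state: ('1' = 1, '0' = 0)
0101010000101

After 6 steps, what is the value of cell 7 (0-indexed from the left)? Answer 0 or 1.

step 0: 0101010000101
step 1: 1010100110010
step 2: 0101000100001
step 3: 1010010001100
step 4: 0100000101000
step 5: 0001110010011
step 6: 0101100000010

0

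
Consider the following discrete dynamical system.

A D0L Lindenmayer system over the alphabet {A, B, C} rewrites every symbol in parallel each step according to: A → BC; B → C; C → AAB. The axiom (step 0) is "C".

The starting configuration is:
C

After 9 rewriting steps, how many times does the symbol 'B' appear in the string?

225

[0] C
[1] AAB
[2] BCBCC
[3] CAABCAABAAB
[4] AABBCBCCAABBCBCCBCBCC
[5] BCBCCCAABCAABAABBCBCCCAABCAABAABCAABCAABAAB
[6] CAABCAABAABAABBCBCCAABBCBCCBCBCCCAABCAABAABAABBCBCCAABBCBCCBCBCCAABBCBCCAABBCBCCBCBCC
[7] AABBCBCCAABBCBCCBCBCCBCBCCCAABCAABAABBCBCCCAABCAABAABCAABC…BAABCAABCAABAABBCBCCCAABCAABAABBCBCCCAABCAABAABCAABCAABAAB  (len 171)
[8] BCBCCCAABCAABAABBCBCCCAABCAABAABCAABCAABAABCAABCAABAABAABB…BCBCCCAABCAABAABAABBCBCCAABBCBCCBCBCCAABBCBCCAABBCBCCBCBCC  (len 341)
[9] CAABCAABAABAABBCBCCAABBCBCCBCBCCCAABCAABAABAABBCBCCAABBCBC…BAABCAABCAABAABBCBCCCAABCAABAABBCBCCCAABCAABAABCAABCAABAAB  (len 683)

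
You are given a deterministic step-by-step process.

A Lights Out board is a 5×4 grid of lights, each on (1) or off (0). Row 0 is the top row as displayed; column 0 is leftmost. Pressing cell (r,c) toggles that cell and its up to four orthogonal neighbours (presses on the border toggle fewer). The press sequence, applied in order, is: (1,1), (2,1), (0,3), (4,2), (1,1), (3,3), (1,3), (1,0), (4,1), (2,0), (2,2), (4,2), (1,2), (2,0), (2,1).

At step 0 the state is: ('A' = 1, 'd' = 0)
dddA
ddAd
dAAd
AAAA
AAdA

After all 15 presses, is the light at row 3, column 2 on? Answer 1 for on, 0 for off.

[0] dddA
ddAd
dAAd
AAAA
AAdA
[1] dAdA
AAdd
ddAd
AAAA
AAdA
[2] dAdA
Addd
AAdd
AdAA
AAdA
[3] dAAd
AddA
AAdd
AdAA
AAdA
[4] dAAd
AddA
AAdd
AddA
AdAd
[5] ddAd
dAAA
Addd
AddA
AdAd
[6] ddAd
dAAA
AddA
AdAd
AdAA
[7] ddAA
dAdd
Addd
AdAd
AdAA
[8] AdAA
Addd
dddd
AdAd
AdAA
[9] AdAA
Addd
dddd
AAAd
dAdA
[10] AdAA
dddd
AAdd
dAAd
dAdA
[11] AdAA
ddAd
AdAA
dAdd
dAdA
[12] AdAA
ddAd
AdAA
dAAd
ddAd
[13] AddA
dAdA
AddA
dAAd
ddAd
[14] AddA
AAdA
dAdA
AAAd
ddAd
[15] AddA
AddA
AdAA
AdAd
ddAd

1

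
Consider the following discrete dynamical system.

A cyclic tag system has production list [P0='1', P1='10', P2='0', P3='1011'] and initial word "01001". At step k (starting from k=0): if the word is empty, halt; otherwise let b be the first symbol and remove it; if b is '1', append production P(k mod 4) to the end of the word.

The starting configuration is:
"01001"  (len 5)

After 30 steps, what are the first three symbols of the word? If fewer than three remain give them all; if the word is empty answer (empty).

0) "01001"  (len 5)
1) "1001"  (len 4)
2) "00110"  (len 5)
3) "0110"  (len 4)
4) "110"  (len 3)
5) "101"  (len 3)
6) "0110"  (len 4)
7) "110"  (len 3)
8) "101011"  (len 6)
9) "010111"  (len 6)
10) "10111"  (len 5)
11) "01110"  (len 5)
12) "1110"  (len 4)
13) "1101"  (len 4)
14) "10110"  (len 5)
15) "01100"  (len 5)
16) "1100"  (len 4)
17) "1001"  (len 4)
18) "00110"  (len 5)
19) "0110"  (len 4)
20) "110"  (len 3)
21) "101"  (len 3)
22) "0110"  (len 4)
23) "110"  (len 3)
24) "101011"  (len 6)
25) "010111"  (len 6)
26) "10111"  (len 5)
27) "01110"  (len 5)
28) "1110"  (len 4)
29) "1101"  (len 4)
30) "10110"  (len 5)

101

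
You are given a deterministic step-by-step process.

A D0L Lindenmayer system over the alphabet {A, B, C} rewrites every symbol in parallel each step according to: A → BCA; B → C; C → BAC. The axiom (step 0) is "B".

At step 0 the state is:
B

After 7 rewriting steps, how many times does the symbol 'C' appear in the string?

99

[0] B
[1] C
[2] BAC
[3] CBCABAC
[4] BACCBACBCACBCABAC
[5] CBCABACBACCBCABACCBACBCABACCBACBCACBCABAC
[6] BACCBACBCACBCABACCBCABACBACCBACBCACBCABACBACCBCABACCBACBCACBCABACBACCBCABACCBACBCABACCBACBCACBCABAC
[7] CBCABACBACCBCABACCBACBCABACCBACBCACBCABACBACCBACBCACBCABAC…BACCBCABACCBACBCACBCABACBACCBCABACCBACBCABACCBACBCACBCABAC  (len 239)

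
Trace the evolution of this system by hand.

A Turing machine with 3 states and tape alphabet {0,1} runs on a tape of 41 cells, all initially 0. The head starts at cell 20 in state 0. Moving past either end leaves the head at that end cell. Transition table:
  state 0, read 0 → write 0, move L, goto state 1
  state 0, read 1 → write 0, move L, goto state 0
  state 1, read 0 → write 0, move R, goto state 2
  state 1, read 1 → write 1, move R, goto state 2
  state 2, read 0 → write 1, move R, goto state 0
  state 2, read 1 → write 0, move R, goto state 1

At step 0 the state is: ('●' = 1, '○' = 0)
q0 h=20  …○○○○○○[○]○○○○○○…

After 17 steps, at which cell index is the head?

25

0) q0 h=20  …○○○○○○[○]○○○○○○…
1) q1 h=19  …○○○○○○[○]○○○○○○…
2) q2 h=20  …○○○○○○[○]○○○○○○…
3) q0 h=21  …○○○○○●[○]○○○○○○…
4) q1 h=20  …○○○○○○[●]○○○○○○…
5) q2 h=21  …○○○○○●[○]○○○○○○…
6) q0 h=22  …○○○○●●[○]○○○○○○…
7) q1 h=21  …○○○○○●[●]○○○○○○…
8) q2 h=22  …○○○○●●[○]○○○○○○…
9) q0 h=23  …○○○●●●[○]○○○○○○…
10) q1 h=22  …○○○○●●[●]○○○○○○…
11) q2 h=23  …○○○●●●[○]○○○○○○…
12) q0 h=24  …○○●●●●[○]○○○○○○…
13) q1 h=23  …○○○●●●[●]○○○○○○…
14) q2 h=24  …○○●●●●[○]○○○○○○…
15) q0 h=25  …○●●●●●[○]○○○○○○…
16) q1 h=24  …○○●●●●[●]○○○○○○…
17) q2 h=25  …○●●●●●[○]○○○○○○…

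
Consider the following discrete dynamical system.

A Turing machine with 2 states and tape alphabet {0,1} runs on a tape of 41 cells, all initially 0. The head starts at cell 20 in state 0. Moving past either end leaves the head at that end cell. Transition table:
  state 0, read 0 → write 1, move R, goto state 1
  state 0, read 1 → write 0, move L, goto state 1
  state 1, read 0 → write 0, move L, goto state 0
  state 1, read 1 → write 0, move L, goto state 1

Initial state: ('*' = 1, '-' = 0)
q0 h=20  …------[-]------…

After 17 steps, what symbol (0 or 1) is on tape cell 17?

0

step 0: q0 h=20  …------[-]------…
step 1: q1 h=21  …-----*[-]------…
step 2: q0 h=20  …------[*]------…
step 3: q1 h=19  …------[-]------…
step 4: q0 h=18  …------[-]------…
step 5: q1 h=19  …-----*[-]------…
step 6: q0 h=18  …------[*]------…
step 7: q1 h=17  …------[-]------…
step 8: q0 h=16  …------[-]------…
step 9: q1 h=17  …-----*[-]------…
step 10: q0 h=16  …------[*]------…
step 11: q1 h=15  …------[-]------…
step 12: q0 h=14  …------[-]------…
step 13: q1 h=15  …-----*[-]------…
step 14: q0 h=14  …------[*]------…
step 15: q1 h=13  …------[-]------…
step 16: q0 h=12  …------[-]------…
step 17: q1 h=13  …-----*[-]------…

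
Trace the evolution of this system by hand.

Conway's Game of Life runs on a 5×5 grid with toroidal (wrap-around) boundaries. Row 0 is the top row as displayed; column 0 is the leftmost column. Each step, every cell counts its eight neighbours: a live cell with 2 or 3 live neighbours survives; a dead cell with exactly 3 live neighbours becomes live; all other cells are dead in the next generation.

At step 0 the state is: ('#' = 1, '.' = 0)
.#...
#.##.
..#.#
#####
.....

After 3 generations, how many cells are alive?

14

[0] .#...
#.##.
..#.#
#####
.....
[1] .##..
#.###
.....
###.#
...##
[2] .#...
#.###
.....
###.#
....#
[3] .##..
#####
.....
##.##
..###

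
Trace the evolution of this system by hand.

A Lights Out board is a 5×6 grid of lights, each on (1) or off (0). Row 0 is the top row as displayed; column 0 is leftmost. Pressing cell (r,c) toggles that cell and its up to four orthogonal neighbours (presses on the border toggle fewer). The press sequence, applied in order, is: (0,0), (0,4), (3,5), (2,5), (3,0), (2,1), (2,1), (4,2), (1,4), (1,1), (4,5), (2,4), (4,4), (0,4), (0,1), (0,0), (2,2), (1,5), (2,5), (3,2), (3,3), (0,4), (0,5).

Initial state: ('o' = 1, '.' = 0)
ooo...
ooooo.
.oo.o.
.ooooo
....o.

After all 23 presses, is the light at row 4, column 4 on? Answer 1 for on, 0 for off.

1

k=0  ooo...
ooooo.
.oo.o.
.ooooo
....o.
k=1  ..o...
.oooo.
.oo.o.
.ooooo
....o.
k=2  ..oooo
.ooo..
.oo.o.
.ooooo
....o.
k=3  ..oooo
.ooo..
.oo.oo
.ooo..
....oo
k=4  ..oooo
.ooo.o
.oo...
.ooo.o
....oo
k=5  ..oooo
.ooo.o
ooo...
o.oo.o
o...oo
k=6  ..oooo
..oo.o
......
oooo.o
o...oo
k=7  ..oooo
.ooo.o
ooo...
o.oo.o
o...oo
k=8  ..oooo
.ooo.o
ooo...
o..o.o
oooooo
k=9  ..oo.o
.oo.o.
ooo.o.
o..o.o
oooooo
k=10  .ooo.o
o...o.
o.o.o.
o..o.o
oooooo
k=11  .ooo.o
o...o.
o.o.o.
o..o..
oooo..
k=12  .ooo.o
o.....
o.oo.o
o..oo.
oooo..
k=13  .ooo.o
o.....
o.oo.o
o..o..
ooo.oo
k=14  .oo.o.
o...o.
o.oo.o
o..o..
ooo.oo
k=15  o...o.
oo..o.
o.oo.o
o..o..
ooo.oo
k=16  .o..o.
.o..o.
o.oo.o
o..o..
ooo.oo
k=17  .o..o.
.oo.o.
oo...o
o.oo..
ooo.oo
k=18  .o..oo
.oo..o
oo....
o.oo..
ooo.oo
k=19  .o..oo
.oo...
oo..oo
o.oo.o
ooo.oo
k=20  .o..oo
.oo...
ooo.oo
oo...o
oo..oo
k=21  .o..oo
.oo...
oooooo
oooooo
oo.ooo
k=22  .o.o..
.oo.o.
oooooo
oooooo
oo.ooo
k=23  .o.ooo
.oo.oo
oooooo
oooooo
oo.ooo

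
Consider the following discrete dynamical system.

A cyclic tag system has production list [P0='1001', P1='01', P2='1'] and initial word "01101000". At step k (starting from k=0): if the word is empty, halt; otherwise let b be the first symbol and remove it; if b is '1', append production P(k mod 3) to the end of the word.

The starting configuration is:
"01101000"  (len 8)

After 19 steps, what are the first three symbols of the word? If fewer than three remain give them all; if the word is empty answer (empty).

gen 0: "01101000"  (len 8)
gen 1: "1101000"  (len 7)
gen 2: "10100001"  (len 8)
gen 3: "01000011"  (len 8)
gen 4: "1000011"  (len 7)
gen 5: "00001101"  (len 8)
gen 6: "0001101"  (len 7)
gen 7: "001101"  (len 6)
gen 8: "01101"  (len 5)
gen 9: "1101"  (len 4)
gen 10: "1011001"  (len 7)
gen 11: "01100101"  (len 8)
gen 12: "1100101"  (len 7)
gen 13: "1001011001"  (len 10)
gen 14: "00101100101"  (len 11)
gen 15: "0101100101"  (len 10)
gen 16: "101100101"  (len 9)
gen 17: "0110010101"  (len 10)
gen 18: "110010101"  (len 9)
gen 19: "100101011001"  (len 12)

100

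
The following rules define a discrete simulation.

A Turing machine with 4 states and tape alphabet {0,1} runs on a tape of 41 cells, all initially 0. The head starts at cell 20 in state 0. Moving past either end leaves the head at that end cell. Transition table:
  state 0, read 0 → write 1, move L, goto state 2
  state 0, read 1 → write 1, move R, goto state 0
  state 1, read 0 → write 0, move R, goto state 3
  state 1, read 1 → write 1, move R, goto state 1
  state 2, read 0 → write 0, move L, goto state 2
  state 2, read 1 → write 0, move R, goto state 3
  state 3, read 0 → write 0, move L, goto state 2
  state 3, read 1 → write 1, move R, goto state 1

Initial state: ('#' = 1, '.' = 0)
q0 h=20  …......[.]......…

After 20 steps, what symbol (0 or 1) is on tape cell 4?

0

step 0: q0 h=20  …......[.]......…
step 1: q2 h=19  …......[.]#.....…
step 2: q2 h=18  …......[.].#....…
step 3: q2 h=17  …......[.]..#...…
step 4: q2 h=16  …......[.]...#..…
step 5: q2 h=15  …......[.]....#.…
step 6: q2 h=14  …......[.].....#…
step 7: q2 h=13  …......[.]......…
step 8: q2 h=12  …......[.]......…
step 9: q2 h=11  …......[.]......…
step 10: q2 h=10  …......[.]......…
step 11: q2 h= 9  …......[.]......…
step 12: q2 h= 8  …......[.]......…
step 13: q2 h= 7  …......[.]......…
step 14: q2 h= 6  |......[.]......…
step 15: q2 h= 5  |.....[.]......…
step 16: q2 h= 4  |....[.]......…
step 17: q2 h= 3  |...[.]......…
step 18: q2 h= 2  |..[.]......…
step 19: q2 h= 1  |.[.]......…
step 20: q2 h= 0  |[.]......…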